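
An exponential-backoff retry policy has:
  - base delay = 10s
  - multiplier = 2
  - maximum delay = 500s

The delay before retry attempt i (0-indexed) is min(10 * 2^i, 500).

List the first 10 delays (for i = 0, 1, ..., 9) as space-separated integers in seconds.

Computing each delay:
  i=0: min(10*2^0, 500) = 10
  i=1: min(10*2^1, 500) = 20
  i=2: min(10*2^2, 500) = 40
  i=3: min(10*2^3, 500) = 80
  i=4: min(10*2^4, 500) = 160
  i=5: min(10*2^5, 500) = 320
  i=6: min(10*2^6, 500) = 500
  i=7: min(10*2^7, 500) = 500
  i=8: min(10*2^8, 500) = 500
  i=9: min(10*2^9, 500) = 500

Answer: 10 20 40 80 160 320 500 500 500 500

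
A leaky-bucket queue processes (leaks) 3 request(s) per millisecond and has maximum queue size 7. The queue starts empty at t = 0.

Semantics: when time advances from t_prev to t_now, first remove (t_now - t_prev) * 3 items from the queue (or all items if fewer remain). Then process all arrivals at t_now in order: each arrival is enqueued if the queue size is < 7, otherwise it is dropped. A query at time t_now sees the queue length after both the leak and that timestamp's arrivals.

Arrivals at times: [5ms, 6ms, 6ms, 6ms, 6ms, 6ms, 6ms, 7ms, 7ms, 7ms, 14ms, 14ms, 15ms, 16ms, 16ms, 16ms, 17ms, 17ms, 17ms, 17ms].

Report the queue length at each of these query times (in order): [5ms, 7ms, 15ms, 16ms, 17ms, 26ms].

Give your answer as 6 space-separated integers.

Answer: 1 6 1 3 4 0

Derivation:
Queue lengths at query times:
  query t=5ms: backlog = 1
  query t=7ms: backlog = 6
  query t=15ms: backlog = 1
  query t=16ms: backlog = 3
  query t=17ms: backlog = 4
  query t=26ms: backlog = 0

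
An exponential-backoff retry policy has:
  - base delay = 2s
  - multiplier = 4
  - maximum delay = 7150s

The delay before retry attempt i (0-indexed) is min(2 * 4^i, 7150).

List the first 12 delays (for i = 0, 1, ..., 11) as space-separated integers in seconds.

Answer: 2 8 32 128 512 2048 7150 7150 7150 7150 7150 7150

Derivation:
Computing each delay:
  i=0: min(2*4^0, 7150) = 2
  i=1: min(2*4^1, 7150) = 8
  i=2: min(2*4^2, 7150) = 32
  i=3: min(2*4^3, 7150) = 128
  i=4: min(2*4^4, 7150) = 512
  i=5: min(2*4^5, 7150) = 2048
  i=6: min(2*4^6, 7150) = 7150
  i=7: min(2*4^7, 7150) = 7150
  i=8: min(2*4^8, 7150) = 7150
  i=9: min(2*4^9, 7150) = 7150
  i=10: min(2*4^10, 7150) = 7150
  i=11: min(2*4^11, 7150) = 7150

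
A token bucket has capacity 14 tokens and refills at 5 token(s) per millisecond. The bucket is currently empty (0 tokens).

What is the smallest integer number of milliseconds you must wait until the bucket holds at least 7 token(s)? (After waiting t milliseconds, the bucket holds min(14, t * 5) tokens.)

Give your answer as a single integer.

Answer: 2

Derivation:
Need t * 5 >= 7, so t >= 7/5.
Smallest integer t = ceil(7/5) = 2.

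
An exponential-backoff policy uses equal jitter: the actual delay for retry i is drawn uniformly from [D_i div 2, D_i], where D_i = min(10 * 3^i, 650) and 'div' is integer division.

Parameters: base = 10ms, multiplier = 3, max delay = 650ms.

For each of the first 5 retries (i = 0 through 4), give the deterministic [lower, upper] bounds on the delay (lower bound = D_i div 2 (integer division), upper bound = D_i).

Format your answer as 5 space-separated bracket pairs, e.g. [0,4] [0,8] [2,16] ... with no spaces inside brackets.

Computing bounds per retry:
  i=0: D_i=min(10*3^0,650)=10, bounds=[5,10]
  i=1: D_i=min(10*3^1,650)=30, bounds=[15,30]
  i=2: D_i=min(10*3^2,650)=90, bounds=[45,90]
  i=3: D_i=min(10*3^3,650)=270, bounds=[135,270]
  i=4: D_i=min(10*3^4,650)=650, bounds=[325,650]

Answer: [5,10] [15,30] [45,90] [135,270] [325,650]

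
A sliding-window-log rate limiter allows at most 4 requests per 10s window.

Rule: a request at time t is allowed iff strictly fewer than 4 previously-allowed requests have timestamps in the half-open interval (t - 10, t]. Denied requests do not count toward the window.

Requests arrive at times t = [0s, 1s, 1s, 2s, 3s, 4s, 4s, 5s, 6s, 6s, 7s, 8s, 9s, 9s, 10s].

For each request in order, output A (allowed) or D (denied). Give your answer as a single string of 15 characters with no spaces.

Tracking allowed requests in the window:
  req#1 t=0s: ALLOW
  req#2 t=1s: ALLOW
  req#3 t=1s: ALLOW
  req#4 t=2s: ALLOW
  req#5 t=3s: DENY
  req#6 t=4s: DENY
  req#7 t=4s: DENY
  req#8 t=5s: DENY
  req#9 t=6s: DENY
  req#10 t=6s: DENY
  req#11 t=7s: DENY
  req#12 t=8s: DENY
  req#13 t=9s: DENY
  req#14 t=9s: DENY
  req#15 t=10s: ALLOW

Answer: AAAADDDDDDDDDDA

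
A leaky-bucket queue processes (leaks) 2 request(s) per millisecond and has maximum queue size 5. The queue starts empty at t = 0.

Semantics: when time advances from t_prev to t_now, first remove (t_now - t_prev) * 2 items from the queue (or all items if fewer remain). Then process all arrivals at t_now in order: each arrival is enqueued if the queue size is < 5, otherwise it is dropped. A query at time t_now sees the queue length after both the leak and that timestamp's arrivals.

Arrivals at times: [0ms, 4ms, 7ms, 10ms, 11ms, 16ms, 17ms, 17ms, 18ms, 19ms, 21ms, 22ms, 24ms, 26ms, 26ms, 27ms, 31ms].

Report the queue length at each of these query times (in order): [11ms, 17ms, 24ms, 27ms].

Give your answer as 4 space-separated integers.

Answer: 1 2 1 1

Derivation:
Queue lengths at query times:
  query t=11ms: backlog = 1
  query t=17ms: backlog = 2
  query t=24ms: backlog = 1
  query t=27ms: backlog = 1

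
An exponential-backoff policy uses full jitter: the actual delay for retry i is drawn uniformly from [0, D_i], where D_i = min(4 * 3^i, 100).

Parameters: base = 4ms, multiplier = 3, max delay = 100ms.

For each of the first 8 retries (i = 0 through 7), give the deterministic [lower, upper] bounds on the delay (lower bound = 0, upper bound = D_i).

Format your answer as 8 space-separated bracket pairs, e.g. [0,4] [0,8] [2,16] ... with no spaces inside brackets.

Answer: [0,4] [0,12] [0,36] [0,100] [0,100] [0,100] [0,100] [0,100]

Derivation:
Computing bounds per retry:
  i=0: D_i=min(4*3^0,100)=4, bounds=[0,4]
  i=1: D_i=min(4*3^1,100)=12, bounds=[0,12]
  i=2: D_i=min(4*3^2,100)=36, bounds=[0,36]
  i=3: D_i=min(4*3^3,100)=100, bounds=[0,100]
  i=4: D_i=min(4*3^4,100)=100, bounds=[0,100]
  i=5: D_i=min(4*3^5,100)=100, bounds=[0,100]
  i=6: D_i=min(4*3^6,100)=100, bounds=[0,100]
  i=7: D_i=min(4*3^7,100)=100, bounds=[0,100]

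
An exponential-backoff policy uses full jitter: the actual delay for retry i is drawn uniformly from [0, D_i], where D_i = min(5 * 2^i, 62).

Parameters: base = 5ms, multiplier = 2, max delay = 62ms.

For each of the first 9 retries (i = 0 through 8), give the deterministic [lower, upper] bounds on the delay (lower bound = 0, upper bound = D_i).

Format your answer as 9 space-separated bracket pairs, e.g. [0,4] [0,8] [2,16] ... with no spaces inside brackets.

Answer: [0,5] [0,10] [0,20] [0,40] [0,62] [0,62] [0,62] [0,62] [0,62]

Derivation:
Computing bounds per retry:
  i=0: D_i=min(5*2^0,62)=5, bounds=[0,5]
  i=1: D_i=min(5*2^1,62)=10, bounds=[0,10]
  i=2: D_i=min(5*2^2,62)=20, bounds=[0,20]
  i=3: D_i=min(5*2^3,62)=40, bounds=[0,40]
  i=4: D_i=min(5*2^4,62)=62, bounds=[0,62]
  i=5: D_i=min(5*2^5,62)=62, bounds=[0,62]
  i=6: D_i=min(5*2^6,62)=62, bounds=[0,62]
  i=7: D_i=min(5*2^7,62)=62, bounds=[0,62]
  i=8: D_i=min(5*2^8,62)=62, bounds=[0,62]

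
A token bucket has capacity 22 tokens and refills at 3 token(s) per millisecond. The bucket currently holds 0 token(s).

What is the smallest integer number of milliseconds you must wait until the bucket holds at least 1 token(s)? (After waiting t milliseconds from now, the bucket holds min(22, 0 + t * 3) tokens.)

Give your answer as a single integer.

Need 0 + t * 3 >= 1, so t >= 1/3.
Smallest integer t = ceil(1/3) = 1.

Answer: 1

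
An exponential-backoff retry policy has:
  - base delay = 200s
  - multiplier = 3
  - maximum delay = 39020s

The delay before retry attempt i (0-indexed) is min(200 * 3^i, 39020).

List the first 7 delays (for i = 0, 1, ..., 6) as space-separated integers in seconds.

Answer: 200 600 1800 5400 16200 39020 39020

Derivation:
Computing each delay:
  i=0: min(200*3^0, 39020) = 200
  i=1: min(200*3^1, 39020) = 600
  i=2: min(200*3^2, 39020) = 1800
  i=3: min(200*3^3, 39020) = 5400
  i=4: min(200*3^4, 39020) = 16200
  i=5: min(200*3^5, 39020) = 39020
  i=6: min(200*3^6, 39020) = 39020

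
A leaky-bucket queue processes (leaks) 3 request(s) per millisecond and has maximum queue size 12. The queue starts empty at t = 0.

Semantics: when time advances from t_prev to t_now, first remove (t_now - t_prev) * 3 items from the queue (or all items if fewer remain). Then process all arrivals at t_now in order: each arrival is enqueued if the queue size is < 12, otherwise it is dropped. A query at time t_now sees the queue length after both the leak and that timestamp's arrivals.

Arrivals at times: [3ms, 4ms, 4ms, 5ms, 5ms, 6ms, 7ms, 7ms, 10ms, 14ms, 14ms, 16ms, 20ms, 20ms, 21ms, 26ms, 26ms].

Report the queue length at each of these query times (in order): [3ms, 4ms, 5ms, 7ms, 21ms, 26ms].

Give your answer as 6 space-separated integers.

Answer: 1 2 2 2 1 2

Derivation:
Queue lengths at query times:
  query t=3ms: backlog = 1
  query t=4ms: backlog = 2
  query t=5ms: backlog = 2
  query t=7ms: backlog = 2
  query t=21ms: backlog = 1
  query t=26ms: backlog = 2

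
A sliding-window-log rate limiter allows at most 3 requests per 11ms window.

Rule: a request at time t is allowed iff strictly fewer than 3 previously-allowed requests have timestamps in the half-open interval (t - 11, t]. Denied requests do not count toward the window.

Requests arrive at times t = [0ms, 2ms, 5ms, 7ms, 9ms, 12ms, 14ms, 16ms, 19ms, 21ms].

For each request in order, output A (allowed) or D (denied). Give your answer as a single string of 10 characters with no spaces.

Answer: AAADDAAADD

Derivation:
Tracking allowed requests in the window:
  req#1 t=0ms: ALLOW
  req#2 t=2ms: ALLOW
  req#3 t=5ms: ALLOW
  req#4 t=7ms: DENY
  req#5 t=9ms: DENY
  req#6 t=12ms: ALLOW
  req#7 t=14ms: ALLOW
  req#8 t=16ms: ALLOW
  req#9 t=19ms: DENY
  req#10 t=21ms: DENY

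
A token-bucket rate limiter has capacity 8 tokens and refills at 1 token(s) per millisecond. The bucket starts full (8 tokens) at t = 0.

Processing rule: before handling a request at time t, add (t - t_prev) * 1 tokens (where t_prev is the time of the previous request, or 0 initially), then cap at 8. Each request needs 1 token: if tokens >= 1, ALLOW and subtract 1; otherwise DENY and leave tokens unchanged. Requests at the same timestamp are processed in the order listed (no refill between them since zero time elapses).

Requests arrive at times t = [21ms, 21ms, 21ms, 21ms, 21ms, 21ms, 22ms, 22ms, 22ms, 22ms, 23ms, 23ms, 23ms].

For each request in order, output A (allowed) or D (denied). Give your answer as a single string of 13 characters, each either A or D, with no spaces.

Simulating step by step:
  req#1 t=21ms: ALLOW
  req#2 t=21ms: ALLOW
  req#3 t=21ms: ALLOW
  req#4 t=21ms: ALLOW
  req#5 t=21ms: ALLOW
  req#6 t=21ms: ALLOW
  req#7 t=22ms: ALLOW
  req#8 t=22ms: ALLOW
  req#9 t=22ms: ALLOW
  req#10 t=22ms: DENY
  req#11 t=23ms: ALLOW
  req#12 t=23ms: DENY
  req#13 t=23ms: DENY

Answer: AAAAAAAAADADD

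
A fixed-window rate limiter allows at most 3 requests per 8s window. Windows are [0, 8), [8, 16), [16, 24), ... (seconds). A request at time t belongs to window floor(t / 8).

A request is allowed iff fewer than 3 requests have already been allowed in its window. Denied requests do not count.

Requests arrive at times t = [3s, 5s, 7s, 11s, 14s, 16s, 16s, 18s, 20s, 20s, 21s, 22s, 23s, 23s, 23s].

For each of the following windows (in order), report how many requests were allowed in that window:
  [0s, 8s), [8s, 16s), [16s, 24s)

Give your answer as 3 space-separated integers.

Processing requests:
  req#1 t=3s (window 0): ALLOW
  req#2 t=5s (window 0): ALLOW
  req#3 t=7s (window 0): ALLOW
  req#4 t=11s (window 1): ALLOW
  req#5 t=14s (window 1): ALLOW
  req#6 t=16s (window 2): ALLOW
  req#7 t=16s (window 2): ALLOW
  req#8 t=18s (window 2): ALLOW
  req#9 t=20s (window 2): DENY
  req#10 t=20s (window 2): DENY
  req#11 t=21s (window 2): DENY
  req#12 t=22s (window 2): DENY
  req#13 t=23s (window 2): DENY
  req#14 t=23s (window 2): DENY
  req#15 t=23s (window 2): DENY

Allowed counts by window: 3 2 3

Answer: 3 2 3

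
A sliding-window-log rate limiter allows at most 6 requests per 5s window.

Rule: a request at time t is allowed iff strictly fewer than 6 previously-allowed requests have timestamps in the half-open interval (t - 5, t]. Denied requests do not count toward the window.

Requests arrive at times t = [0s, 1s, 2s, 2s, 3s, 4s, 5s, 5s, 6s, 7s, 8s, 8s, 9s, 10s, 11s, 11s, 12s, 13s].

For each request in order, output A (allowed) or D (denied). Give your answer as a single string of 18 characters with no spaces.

Answer: AAAAAAADAAAAAAADAA

Derivation:
Tracking allowed requests in the window:
  req#1 t=0s: ALLOW
  req#2 t=1s: ALLOW
  req#3 t=2s: ALLOW
  req#4 t=2s: ALLOW
  req#5 t=3s: ALLOW
  req#6 t=4s: ALLOW
  req#7 t=5s: ALLOW
  req#8 t=5s: DENY
  req#9 t=6s: ALLOW
  req#10 t=7s: ALLOW
  req#11 t=8s: ALLOW
  req#12 t=8s: ALLOW
  req#13 t=9s: ALLOW
  req#14 t=10s: ALLOW
  req#15 t=11s: ALLOW
  req#16 t=11s: DENY
  req#17 t=12s: ALLOW
  req#18 t=13s: ALLOW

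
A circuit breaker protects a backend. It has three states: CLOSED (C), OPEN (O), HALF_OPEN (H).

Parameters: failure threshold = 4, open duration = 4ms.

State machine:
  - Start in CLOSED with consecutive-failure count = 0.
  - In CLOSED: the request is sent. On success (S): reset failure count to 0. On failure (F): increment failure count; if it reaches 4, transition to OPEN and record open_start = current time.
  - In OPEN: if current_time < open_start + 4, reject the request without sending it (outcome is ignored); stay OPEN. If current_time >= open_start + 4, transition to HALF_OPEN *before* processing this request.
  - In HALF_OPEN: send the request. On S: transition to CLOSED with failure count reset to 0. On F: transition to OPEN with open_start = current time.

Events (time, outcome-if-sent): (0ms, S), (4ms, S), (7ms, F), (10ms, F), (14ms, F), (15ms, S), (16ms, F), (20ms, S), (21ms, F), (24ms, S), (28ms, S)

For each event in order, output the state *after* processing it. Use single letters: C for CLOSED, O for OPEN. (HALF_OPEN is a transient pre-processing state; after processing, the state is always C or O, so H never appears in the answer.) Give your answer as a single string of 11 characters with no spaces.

Answer: CCCCCCCCCCC

Derivation:
State after each event:
  event#1 t=0ms outcome=S: state=CLOSED
  event#2 t=4ms outcome=S: state=CLOSED
  event#3 t=7ms outcome=F: state=CLOSED
  event#4 t=10ms outcome=F: state=CLOSED
  event#5 t=14ms outcome=F: state=CLOSED
  event#6 t=15ms outcome=S: state=CLOSED
  event#7 t=16ms outcome=F: state=CLOSED
  event#8 t=20ms outcome=S: state=CLOSED
  event#9 t=21ms outcome=F: state=CLOSED
  event#10 t=24ms outcome=S: state=CLOSED
  event#11 t=28ms outcome=S: state=CLOSED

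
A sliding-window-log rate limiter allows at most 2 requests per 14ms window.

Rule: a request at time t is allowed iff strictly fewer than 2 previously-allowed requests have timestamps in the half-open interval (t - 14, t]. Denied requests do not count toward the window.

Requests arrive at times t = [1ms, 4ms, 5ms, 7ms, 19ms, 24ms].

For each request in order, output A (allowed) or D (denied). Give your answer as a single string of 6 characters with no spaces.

Answer: AADDAA

Derivation:
Tracking allowed requests in the window:
  req#1 t=1ms: ALLOW
  req#2 t=4ms: ALLOW
  req#3 t=5ms: DENY
  req#4 t=7ms: DENY
  req#5 t=19ms: ALLOW
  req#6 t=24ms: ALLOW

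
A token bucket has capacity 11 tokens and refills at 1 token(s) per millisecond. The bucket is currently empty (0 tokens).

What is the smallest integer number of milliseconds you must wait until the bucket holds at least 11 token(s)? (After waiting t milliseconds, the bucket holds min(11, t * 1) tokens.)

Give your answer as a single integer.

Need t * 1 >= 11, so t >= 11/1.
Smallest integer t = ceil(11/1) = 11.

Answer: 11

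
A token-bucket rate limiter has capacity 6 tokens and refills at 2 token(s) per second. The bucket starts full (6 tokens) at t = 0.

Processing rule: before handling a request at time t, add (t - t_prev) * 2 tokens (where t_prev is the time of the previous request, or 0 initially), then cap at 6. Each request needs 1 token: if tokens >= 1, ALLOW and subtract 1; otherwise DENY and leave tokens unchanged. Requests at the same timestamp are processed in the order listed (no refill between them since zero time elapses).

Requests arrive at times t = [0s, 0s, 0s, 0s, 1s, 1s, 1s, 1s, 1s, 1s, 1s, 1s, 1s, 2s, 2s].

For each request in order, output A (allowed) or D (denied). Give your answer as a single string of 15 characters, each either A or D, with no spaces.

Simulating step by step:
  req#1 t=0s: ALLOW
  req#2 t=0s: ALLOW
  req#3 t=0s: ALLOW
  req#4 t=0s: ALLOW
  req#5 t=1s: ALLOW
  req#6 t=1s: ALLOW
  req#7 t=1s: ALLOW
  req#8 t=1s: ALLOW
  req#9 t=1s: DENY
  req#10 t=1s: DENY
  req#11 t=1s: DENY
  req#12 t=1s: DENY
  req#13 t=1s: DENY
  req#14 t=2s: ALLOW
  req#15 t=2s: ALLOW

Answer: AAAAAAAADDDDDAA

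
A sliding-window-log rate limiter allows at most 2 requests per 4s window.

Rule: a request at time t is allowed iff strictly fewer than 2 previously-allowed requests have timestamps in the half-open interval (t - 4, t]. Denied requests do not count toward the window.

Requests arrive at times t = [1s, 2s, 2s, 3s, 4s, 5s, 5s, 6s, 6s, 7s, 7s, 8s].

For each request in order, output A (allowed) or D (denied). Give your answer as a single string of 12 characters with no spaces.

Tracking allowed requests in the window:
  req#1 t=1s: ALLOW
  req#2 t=2s: ALLOW
  req#3 t=2s: DENY
  req#4 t=3s: DENY
  req#5 t=4s: DENY
  req#6 t=5s: ALLOW
  req#7 t=5s: DENY
  req#8 t=6s: ALLOW
  req#9 t=6s: DENY
  req#10 t=7s: DENY
  req#11 t=7s: DENY
  req#12 t=8s: DENY

Answer: AADDDADADDDD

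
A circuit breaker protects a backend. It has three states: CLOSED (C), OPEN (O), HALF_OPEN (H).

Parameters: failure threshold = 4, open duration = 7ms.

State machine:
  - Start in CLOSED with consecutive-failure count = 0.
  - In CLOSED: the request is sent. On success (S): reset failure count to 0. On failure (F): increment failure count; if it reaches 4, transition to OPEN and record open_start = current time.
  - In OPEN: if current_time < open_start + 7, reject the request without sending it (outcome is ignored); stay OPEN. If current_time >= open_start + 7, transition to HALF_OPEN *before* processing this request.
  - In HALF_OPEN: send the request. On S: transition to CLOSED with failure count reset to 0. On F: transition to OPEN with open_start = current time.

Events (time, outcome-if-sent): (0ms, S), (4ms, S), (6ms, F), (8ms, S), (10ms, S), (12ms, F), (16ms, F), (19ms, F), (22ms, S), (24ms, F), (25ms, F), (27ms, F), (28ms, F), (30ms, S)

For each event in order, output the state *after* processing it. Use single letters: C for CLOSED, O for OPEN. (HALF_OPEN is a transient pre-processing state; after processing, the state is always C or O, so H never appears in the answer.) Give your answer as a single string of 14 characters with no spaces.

State after each event:
  event#1 t=0ms outcome=S: state=CLOSED
  event#2 t=4ms outcome=S: state=CLOSED
  event#3 t=6ms outcome=F: state=CLOSED
  event#4 t=8ms outcome=S: state=CLOSED
  event#5 t=10ms outcome=S: state=CLOSED
  event#6 t=12ms outcome=F: state=CLOSED
  event#7 t=16ms outcome=F: state=CLOSED
  event#8 t=19ms outcome=F: state=CLOSED
  event#9 t=22ms outcome=S: state=CLOSED
  event#10 t=24ms outcome=F: state=CLOSED
  event#11 t=25ms outcome=F: state=CLOSED
  event#12 t=27ms outcome=F: state=CLOSED
  event#13 t=28ms outcome=F: state=OPEN
  event#14 t=30ms outcome=S: state=OPEN

Answer: CCCCCCCCCCCCOO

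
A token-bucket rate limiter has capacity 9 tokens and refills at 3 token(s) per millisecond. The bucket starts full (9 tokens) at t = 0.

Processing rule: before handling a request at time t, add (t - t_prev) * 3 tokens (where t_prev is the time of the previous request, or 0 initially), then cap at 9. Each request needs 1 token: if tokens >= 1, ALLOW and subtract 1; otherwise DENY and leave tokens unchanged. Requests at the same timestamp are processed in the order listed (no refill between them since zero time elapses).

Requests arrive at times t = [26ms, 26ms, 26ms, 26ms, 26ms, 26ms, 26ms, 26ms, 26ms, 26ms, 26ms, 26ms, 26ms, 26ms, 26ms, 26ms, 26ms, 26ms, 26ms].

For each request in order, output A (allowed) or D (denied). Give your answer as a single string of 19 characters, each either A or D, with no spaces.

Simulating step by step:
  req#1 t=26ms: ALLOW
  req#2 t=26ms: ALLOW
  req#3 t=26ms: ALLOW
  req#4 t=26ms: ALLOW
  req#5 t=26ms: ALLOW
  req#6 t=26ms: ALLOW
  req#7 t=26ms: ALLOW
  req#8 t=26ms: ALLOW
  req#9 t=26ms: ALLOW
  req#10 t=26ms: DENY
  req#11 t=26ms: DENY
  req#12 t=26ms: DENY
  req#13 t=26ms: DENY
  req#14 t=26ms: DENY
  req#15 t=26ms: DENY
  req#16 t=26ms: DENY
  req#17 t=26ms: DENY
  req#18 t=26ms: DENY
  req#19 t=26ms: DENY

Answer: AAAAAAAAADDDDDDDDDD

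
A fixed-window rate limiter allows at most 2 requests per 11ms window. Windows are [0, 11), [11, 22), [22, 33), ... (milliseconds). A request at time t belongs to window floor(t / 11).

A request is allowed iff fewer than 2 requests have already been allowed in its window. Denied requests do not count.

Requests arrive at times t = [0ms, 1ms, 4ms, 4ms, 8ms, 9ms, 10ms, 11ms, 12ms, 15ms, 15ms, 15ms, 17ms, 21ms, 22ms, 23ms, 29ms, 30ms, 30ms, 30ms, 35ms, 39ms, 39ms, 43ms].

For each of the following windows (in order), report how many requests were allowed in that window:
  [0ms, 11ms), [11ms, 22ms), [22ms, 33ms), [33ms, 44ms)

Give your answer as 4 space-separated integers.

Answer: 2 2 2 2

Derivation:
Processing requests:
  req#1 t=0ms (window 0): ALLOW
  req#2 t=1ms (window 0): ALLOW
  req#3 t=4ms (window 0): DENY
  req#4 t=4ms (window 0): DENY
  req#5 t=8ms (window 0): DENY
  req#6 t=9ms (window 0): DENY
  req#7 t=10ms (window 0): DENY
  req#8 t=11ms (window 1): ALLOW
  req#9 t=12ms (window 1): ALLOW
  req#10 t=15ms (window 1): DENY
  req#11 t=15ms (window 1): DENY
  req#12 t=15ms (window 1): DENY
  req#13 t=17ms (window 1): DENY
  req#14 t=21ms (window 1): DENY
  req#15 t=22ms (window 2): ALLOW
  req#16 t=23ms (window 2): ALLOW
  req#17 t=29ms (window 2): DENY
  req#18 t=30ms (window 2): DENY
  req#19 t=30ms (window 2): DENY
  req#20 t=30ms (window 2): DENY
  req#21 t=35ms (window 3): ALLOW
  req#22 t=39ms (window 3): ALLOW
  req#23 t=39ms (window 3): DENY
  req#24 t=43ms (window 3): DENY

Allowed counts by window: 2 2 2 2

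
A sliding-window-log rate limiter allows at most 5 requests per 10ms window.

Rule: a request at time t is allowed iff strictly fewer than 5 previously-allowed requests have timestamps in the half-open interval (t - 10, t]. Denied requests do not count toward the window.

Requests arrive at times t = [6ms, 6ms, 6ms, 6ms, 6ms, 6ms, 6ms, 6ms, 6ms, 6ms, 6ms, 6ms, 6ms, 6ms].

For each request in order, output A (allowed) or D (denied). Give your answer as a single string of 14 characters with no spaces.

Tracking allowed requests in the window:
  req#1 t=6ms: ALLOW
  req#2 t=6ms: ALLOW
  req#3 t=6ms: ALLOW
  req#4 t=6ms: ALLOW
  req#5 t=6ms: ALLOW
  req#6 t=6ms: DENY
  req#7 t=6ms: DENY
  req#8 t=6ms: DENY
  req#9 t=6ms: DENY
  req#10 t=6ms: DENY
  req#11 t=6ms: DENY
  req#12 t=6ms: DENY
  req#13 t=6ms: DENY
  req#14 t=6ms: DENY

Answer: AAAAADDDDDDDDD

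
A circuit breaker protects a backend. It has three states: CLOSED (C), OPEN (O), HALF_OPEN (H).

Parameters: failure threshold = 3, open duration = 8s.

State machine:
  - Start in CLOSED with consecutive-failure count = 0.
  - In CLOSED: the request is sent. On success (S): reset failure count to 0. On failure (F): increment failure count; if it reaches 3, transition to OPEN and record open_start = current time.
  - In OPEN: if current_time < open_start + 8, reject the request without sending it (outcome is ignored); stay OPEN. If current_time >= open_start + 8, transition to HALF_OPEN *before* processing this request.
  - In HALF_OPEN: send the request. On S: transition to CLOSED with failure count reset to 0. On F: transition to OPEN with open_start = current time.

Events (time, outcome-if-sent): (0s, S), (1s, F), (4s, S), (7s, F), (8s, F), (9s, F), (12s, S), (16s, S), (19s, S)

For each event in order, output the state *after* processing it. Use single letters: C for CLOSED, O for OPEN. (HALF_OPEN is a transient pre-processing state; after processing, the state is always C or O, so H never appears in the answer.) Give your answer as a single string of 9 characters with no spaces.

Answer: CCCCCOOOC

Derivation:
State after each event:
  event#1 t=0s outcome=S: state=CLOSED
  event#2 t=1s outcome=F: state=CLOSED
  event#3 t=4s outcome=S: state=CLOSED
  event#4 t=7s outcome=F: state=CLOSED
  event#5 t=8s outcome=F: state=CLOSED
  event#6 t=9s outcome=F: state=OPEN
  event#7 t=12s outcome=S: state=OPEN
  event#8 t=16s outcome=S: state=OPEN
  event#9 t=19s outcome=S: state=CLOSED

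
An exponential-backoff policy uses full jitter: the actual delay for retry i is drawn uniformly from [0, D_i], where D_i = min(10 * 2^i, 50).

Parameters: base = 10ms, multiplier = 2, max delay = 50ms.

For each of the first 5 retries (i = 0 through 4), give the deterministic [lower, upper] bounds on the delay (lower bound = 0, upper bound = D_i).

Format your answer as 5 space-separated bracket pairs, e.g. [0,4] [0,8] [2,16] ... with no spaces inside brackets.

Answer: [0,10] [0,20] [0,40] [0,50] [0,50]

Derivation:
Computing bounds per retry:
  i=0: D_i=min(10*2^0,50)=10, bounds=[0,10]
  i=1: D_i=min(10*2^1,50)=20, bounds=[0,20]
  i=2: D_i=min(10*2^2,50)=40, bounds=[0,40]
  i=3: D_i=min(10*2^3,50)=50, bounds=[0,50]
  i=4: D_i=min(10*2^4,50)=50, bounds=[0,50]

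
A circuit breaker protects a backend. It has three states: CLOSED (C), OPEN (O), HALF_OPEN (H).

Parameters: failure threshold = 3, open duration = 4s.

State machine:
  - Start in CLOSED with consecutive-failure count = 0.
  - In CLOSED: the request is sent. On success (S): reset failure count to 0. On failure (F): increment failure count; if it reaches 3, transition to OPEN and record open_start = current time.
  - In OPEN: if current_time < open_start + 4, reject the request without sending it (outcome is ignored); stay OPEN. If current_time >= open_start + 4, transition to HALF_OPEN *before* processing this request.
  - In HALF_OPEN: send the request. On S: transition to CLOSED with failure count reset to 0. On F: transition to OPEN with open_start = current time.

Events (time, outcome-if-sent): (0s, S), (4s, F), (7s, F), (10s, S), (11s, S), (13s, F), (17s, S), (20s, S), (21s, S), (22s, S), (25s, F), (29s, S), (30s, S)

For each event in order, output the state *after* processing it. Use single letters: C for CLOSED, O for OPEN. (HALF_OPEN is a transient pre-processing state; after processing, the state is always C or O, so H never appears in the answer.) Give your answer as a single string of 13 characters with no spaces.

Answer: CCCCCCCCCCCCC

Derivation:
State after each event:
  event#1 t=0s outcome=S: state=CLOSED
  event#2 t=4s outcome=F: state=CLOSED
  event#3 t=7s outcome=F: state=CLOSED
  event#4 t=10s outcome=S: state=CLOSED
  event#5 t=11s outcome=S: state=CLOSED
  event#6 t=13s outcome=F: state=CLOSED
  event#7 t=17s outcome=S: state=CLOSED
  event#8 t=20s outcome=S: state=CLOSED
  event#9 t=21s outcome=S: state=CLOSED
  event#10 t=22s outcome=S: state=CLOSED
  event#11 t=25s outcome=F: state=CLOSED
  event#12 t=29s outcome=S: state=CLOSED
  event#13 t=30s outcome=S: state=CLOSED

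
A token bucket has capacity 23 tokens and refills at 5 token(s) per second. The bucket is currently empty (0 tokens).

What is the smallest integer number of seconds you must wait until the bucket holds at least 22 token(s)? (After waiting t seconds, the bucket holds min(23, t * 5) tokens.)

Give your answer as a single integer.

Answer: 5

Derivation:
Need t * 5 >= 22, so t >= 22/5.
Smallest integer t = ceil(22/5) = 5.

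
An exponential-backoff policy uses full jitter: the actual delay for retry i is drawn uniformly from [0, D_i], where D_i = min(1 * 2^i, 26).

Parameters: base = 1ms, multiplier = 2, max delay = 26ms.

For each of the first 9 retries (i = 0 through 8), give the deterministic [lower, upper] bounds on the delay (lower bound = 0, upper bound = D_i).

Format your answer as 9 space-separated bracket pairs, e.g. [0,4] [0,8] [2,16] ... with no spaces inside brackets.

Computing bounds per retry:
  i=0: D_i=min(1*2^0,26)=1, bounds=[0,1]
  i=1: D_i=min(1*2^1,26)=2, bounds=[0,2]
  i=2: D_i=min(1*2^2,26)=4, bounds=[0,4]
  i=3: D_i=min(1*2^3,26)=8, bounds=[0,8]
  i=4: D_i=min(1*2^4,26)=16, bounds=[0,16]
  i=5: D_i=min(1*2^5,26)=26, bounds=[0,26]
  i=6: D_i=min(1*2^6,26)=26, bounds=[0,26]
  i=7: D_i=min(1*2^7,26)=26, bounds=[0,26]
  i=8: D_i=min(1*2^8,26)=26, bounds=[0,26]

Answer: [0,1] [0,2] [0,4] [0,8] [0,16] [0,26] [0,26] [0,26] [0,26]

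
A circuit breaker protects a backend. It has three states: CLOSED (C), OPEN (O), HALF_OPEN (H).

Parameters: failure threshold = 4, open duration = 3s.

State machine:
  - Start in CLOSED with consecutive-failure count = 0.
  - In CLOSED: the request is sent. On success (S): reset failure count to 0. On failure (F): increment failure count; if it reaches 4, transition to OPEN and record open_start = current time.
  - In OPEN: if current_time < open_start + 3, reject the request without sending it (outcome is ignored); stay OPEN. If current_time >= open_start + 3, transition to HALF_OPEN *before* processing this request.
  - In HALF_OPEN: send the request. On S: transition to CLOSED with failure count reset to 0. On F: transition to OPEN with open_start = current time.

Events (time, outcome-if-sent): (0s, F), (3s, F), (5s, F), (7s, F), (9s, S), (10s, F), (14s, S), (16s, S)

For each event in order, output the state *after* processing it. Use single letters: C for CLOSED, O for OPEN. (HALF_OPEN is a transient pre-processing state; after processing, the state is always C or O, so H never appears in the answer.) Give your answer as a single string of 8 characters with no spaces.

Answer: CCCOOOCC

Derivation:
State after each event:
  event#1 t=0s outcome=F: state=CLOSED
  event#2 t=3s outcome=F: state=CLOSED
  event#3 t=5s outcome=F: state=CLOSED
  event#4 t=7s outcome=F: state=OPEN
  event#5 t=9s outcome=S: state=OPEN
  event#6 t=10s outcome=F: state=OPEN
  event#7 t=14s outcome=S: state=CLOSED
  event#8 t=16s outcome=S: state=CLOSED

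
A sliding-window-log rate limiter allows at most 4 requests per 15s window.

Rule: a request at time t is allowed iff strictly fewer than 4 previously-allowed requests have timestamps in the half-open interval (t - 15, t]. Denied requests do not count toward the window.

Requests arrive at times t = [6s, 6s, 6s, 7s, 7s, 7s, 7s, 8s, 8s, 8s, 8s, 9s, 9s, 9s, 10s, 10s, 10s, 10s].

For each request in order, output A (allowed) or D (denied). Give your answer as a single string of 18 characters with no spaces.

Answer: AAAADDDDDDDDDDDDDD

Derivation:
Tracking allowed requests in the window:
  req#1 t=6s: ALLOW
  req#2 t=6s: ALLOW
  req#3 t=6s: ALLOW
  req#4 t=7s: ALLOW
  req#5 t=7s: DENY
  req#6 t=7s: DENY
  req#7 t=7s: DENY
  req#8 t=8s: DENY
  req#9 t=8s: DENY
  req#10 t=8s: DENY
  req#11 t=8s: DENY
  req#12 t=9s: DENY
  req#13 t=9s: DENY
  req#14 t=9s: DENY
  req#15 t=10s: DENY
  req#16 t=10s: DENY
  req#17 t=10s: DENY
  req#18 t=10s: DENY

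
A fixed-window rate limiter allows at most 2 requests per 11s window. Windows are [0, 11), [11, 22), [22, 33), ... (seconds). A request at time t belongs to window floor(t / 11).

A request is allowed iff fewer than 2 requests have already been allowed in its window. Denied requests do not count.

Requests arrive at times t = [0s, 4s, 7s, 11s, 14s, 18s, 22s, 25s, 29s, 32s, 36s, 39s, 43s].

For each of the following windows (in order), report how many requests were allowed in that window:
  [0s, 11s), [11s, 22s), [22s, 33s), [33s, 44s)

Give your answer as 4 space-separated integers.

Answer: 2 2 2 2

Derivation:
Processing requests:
  req#1 t=0s (window 0): ALLOW
  req#2 t=4s (window 0): ALLOW
  req#3 t=7s (window 0): DENY
  req#4 t=11s (window 1): ALLOW
  req#5 t=14s (window 1): ALLOW
  req#6 t=18s (window 1): DENY
  req#7 t=22s (window 2): ALLOW
  req#8 t=25s (window 2): ALLOW
  req#9 t=29s (window 2): DENY
  req#10 t=32s (window 2): DENY
  req#11 t=36s (window 3): ALLOW
  req#12 t=39s (window 3): ALLOW
  req#13 t=43s (window 3): DENY

Allowed counts by window: 2 2 2 2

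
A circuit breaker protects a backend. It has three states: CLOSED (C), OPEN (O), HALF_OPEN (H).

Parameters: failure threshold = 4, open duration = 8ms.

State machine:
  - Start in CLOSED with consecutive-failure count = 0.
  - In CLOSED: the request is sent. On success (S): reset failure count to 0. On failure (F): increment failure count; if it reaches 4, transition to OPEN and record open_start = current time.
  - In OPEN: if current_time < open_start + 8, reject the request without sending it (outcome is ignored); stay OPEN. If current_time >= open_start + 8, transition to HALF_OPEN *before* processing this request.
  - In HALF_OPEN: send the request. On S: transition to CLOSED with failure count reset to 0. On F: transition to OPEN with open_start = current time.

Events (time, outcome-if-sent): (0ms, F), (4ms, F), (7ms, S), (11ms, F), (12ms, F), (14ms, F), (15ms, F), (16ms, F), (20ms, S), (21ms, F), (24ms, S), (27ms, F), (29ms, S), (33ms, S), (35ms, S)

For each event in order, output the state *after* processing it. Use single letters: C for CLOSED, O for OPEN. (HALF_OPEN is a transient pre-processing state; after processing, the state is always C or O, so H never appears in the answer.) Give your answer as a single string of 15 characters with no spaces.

Answer: CCCCCCOOOOCCCCC

Derivation:
State after each event:
  event#1 t=0ms outcome=F: state=CLOSED
  event#2 t=4ms outcome=F: state=CLOSED
  event#3 t=7ms outcome=S: state=CLOSED
  event#4 t=11ms outcome=F: state=CLOSED
  event#5 t=12ms outcome=F: state=CLOSED
  event#6 t=14ms outcome=F: state=CLOSED
  event#7 t=15ms outcome=F: state=OPEN
  event#8 t=16ms outcome=F: state=OPEN
  event#9 t=20ms outcome=S: state=OPEN
  event#10 t=21ms outcome=F: state=OPEN
  event#11 t=24ms outcome=S: state=CLOSED
  event#12 t=27ms outcome=F: state=CLOSED
  event#13 t=29ms outcome=S: state=CLOSED
  event#14 t=33ms outcome=S: state=CLOSED
  event#15 t=35ms outcome=S: state=CLOSED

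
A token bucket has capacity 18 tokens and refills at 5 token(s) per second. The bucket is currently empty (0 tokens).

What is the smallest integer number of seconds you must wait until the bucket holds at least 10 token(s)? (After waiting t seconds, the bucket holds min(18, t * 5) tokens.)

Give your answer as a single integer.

Answer: 2

Derivation:
Need t * 5 >= 10, so t >= 10/5.
Smallest integer t = ceil(10/5) = 2.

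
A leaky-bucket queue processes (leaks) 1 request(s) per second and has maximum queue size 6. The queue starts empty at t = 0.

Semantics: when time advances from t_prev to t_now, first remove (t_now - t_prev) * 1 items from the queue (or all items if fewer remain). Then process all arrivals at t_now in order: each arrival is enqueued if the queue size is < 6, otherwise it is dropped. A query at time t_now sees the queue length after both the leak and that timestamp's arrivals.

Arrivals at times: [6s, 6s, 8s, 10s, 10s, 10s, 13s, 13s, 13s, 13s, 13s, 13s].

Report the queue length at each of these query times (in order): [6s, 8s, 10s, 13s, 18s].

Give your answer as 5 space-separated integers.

Queue lengths at query times:
  query t=6s: backlog = 2
  query t=8s: backlog = 1
  query t=10s: backlog = 3
  query t=13s: backlog = 6
  query t=18s: backlog = 1

Answer: 2 1 3 6 1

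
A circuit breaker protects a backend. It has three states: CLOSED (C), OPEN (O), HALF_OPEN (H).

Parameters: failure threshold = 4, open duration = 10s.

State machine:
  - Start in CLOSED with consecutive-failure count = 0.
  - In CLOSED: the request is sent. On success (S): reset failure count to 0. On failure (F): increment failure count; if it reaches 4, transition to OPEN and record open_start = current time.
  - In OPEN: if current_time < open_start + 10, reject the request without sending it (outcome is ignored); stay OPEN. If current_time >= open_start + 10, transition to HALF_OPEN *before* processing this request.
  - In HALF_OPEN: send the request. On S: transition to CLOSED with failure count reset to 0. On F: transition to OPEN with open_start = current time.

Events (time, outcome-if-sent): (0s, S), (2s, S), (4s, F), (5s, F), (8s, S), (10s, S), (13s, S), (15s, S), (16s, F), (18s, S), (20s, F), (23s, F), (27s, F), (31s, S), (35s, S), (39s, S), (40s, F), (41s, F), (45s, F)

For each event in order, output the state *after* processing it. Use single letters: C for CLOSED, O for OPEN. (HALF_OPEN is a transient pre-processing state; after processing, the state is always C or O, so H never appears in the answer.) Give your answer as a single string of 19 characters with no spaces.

Answer: CCCCCCCCCCCCCCCCCCC

Derivation:
State after each event:
  event#1 t=0s outcome=S: state=CLOSED
  event#2 t=2s outcome=S: state=CLOSED
  event#3 t=4s outcome=F: state=CLOSED
  event#4 t=5s outcome=F: state=CLOSED
  event#5 t=8s outcome=S: state=CLOSED
  event#6 t=10s outcome=S: state=CLOSED
  event#7 t=13s outcome=S: state=CLOSED
  event#8 t=15s outcome=S: state=CLOSED
  event#9 t=16s outcome=F: state=CLOSED
  event#10 t=18s outcome=S: state=CLOSED
  event#11 t=20s outcome=F: state=CLOSED
  event#12 t=23s outcome=F: state=CLOSED
  event#13 t=27s outcome=F: state=CLOSED
  event#14 t=31s outcome=S: state=CLOSED
  event#15 t=35s outcome=S: state=CLOSED
  event#16 t=39s outcome=S: state=CLOSED
  event#17 t=40s outcome=F: state=CLOSED
  event#18 t=41s outcome=F: state=CLOSED
  event#19 t=45s outcome=F: state=CLOSED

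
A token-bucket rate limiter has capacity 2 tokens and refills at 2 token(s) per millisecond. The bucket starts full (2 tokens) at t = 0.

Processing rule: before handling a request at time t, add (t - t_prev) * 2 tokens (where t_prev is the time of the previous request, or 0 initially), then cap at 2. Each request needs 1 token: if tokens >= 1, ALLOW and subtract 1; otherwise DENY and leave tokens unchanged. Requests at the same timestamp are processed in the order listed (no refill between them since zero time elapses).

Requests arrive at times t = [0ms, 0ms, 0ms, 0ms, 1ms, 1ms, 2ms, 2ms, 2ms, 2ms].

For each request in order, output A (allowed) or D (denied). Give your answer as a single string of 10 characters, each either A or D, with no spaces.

Simulating step by step:
  req#1 t=0ms: ALLOW
  req#2 t=0ms: ALLOW
  req#3 t=0ms: DENY
  req#4 t=0ms: DENY
  req#5 t=1ms: ALLOW
  req#6 t=1ms: ALLOW
  req#7 t=2ms: ALLOW
  req#8 t=2ms: ALLOW
  req#9 t=2ms: DENY
  req#10 t=2ms: DENY

Answer: AADDAAAADD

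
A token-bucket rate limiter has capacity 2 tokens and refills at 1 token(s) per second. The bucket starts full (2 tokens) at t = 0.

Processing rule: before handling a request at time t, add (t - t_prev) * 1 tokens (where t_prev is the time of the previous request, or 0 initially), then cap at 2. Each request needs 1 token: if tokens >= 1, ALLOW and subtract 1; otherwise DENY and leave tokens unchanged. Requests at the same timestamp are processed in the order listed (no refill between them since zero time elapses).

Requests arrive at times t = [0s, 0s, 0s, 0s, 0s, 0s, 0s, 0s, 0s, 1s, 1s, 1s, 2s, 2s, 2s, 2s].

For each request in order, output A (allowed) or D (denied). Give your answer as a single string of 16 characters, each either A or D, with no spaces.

Simulating step by step:
  req#1 t=0s: ALLOW
  req#2 t=0s: ALLOW
  req#3 t=0s: DENY
  req#4 t=0s: DENY
  req#5 t=0s: DENY
  req#6 t=0s: DENY
  req#7 t=0s: DENY
  req#8 t=0s: DENY
  req#9 t=0s: DENY
  req#10 t=1s: ALLOW
  req#11 t=1s: DENY
  req#12 t=1s: DENY
  req#13 t=2s: ALLOW
  req#14 t=2s: DENY
  req#15 t=2s: DENY
  req#16 t=2s: DENY

Answer: AADDDDDDDADDADDD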